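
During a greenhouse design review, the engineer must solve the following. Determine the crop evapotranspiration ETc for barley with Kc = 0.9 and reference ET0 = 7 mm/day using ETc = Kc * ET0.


ETc = Kc * ET0
    = 0.9 * 7
    = 6.30 mm/day


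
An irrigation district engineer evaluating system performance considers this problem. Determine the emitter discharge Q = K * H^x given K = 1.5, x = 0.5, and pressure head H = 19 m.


Q = K * H^x
  = 1.5 * 19^0.5
  = 1.5 * 4.3589
  = 6.54 L/h


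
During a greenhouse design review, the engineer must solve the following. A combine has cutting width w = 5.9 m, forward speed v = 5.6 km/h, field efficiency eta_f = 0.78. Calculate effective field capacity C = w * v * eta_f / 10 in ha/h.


C = w * v * eta_f / 10
  = 5.9 * 5.6 * 0.78 / 10
  = 25.77 / 10
  = 2.58 ha/h


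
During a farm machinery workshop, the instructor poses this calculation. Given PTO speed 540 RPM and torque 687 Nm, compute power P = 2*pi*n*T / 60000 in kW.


P = 2*pi*n*T / 60000
  = 2*pi * 540 * 687 / 60000
  = 2330936.09 / 60000
  = 38.85 kW


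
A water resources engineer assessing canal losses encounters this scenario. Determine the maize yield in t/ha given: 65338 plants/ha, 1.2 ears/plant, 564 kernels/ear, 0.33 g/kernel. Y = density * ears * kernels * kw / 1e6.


Y = density * ears * kernels * kw
  = 65338 * 1.2 * 564 * 0.33 g/ha
  = 14592850.27 g/ha
  = 14592.85 kg/ha = 14.59 t/ha


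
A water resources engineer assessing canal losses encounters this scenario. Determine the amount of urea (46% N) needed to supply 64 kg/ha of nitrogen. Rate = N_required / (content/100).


Rate = N_required / (N_content / 100)
     = 64 / (46 / 100)
     = 64 / 0.46
     = 139.13 kg/ha


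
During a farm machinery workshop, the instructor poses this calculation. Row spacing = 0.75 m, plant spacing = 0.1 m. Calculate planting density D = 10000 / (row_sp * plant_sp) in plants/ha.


D = 10000 / (row_sp * plant_sp)
  = 10000 / (0.75 * 0.1)
  = 10000 / 0.0750
  = 133333.33 plants/ha


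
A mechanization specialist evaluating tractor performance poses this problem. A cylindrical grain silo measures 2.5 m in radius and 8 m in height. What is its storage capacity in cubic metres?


V = pi * r^2 * h
  = pi * 2.5^2 * 8
  = pi * 6.25 * 8
  = 157.08 m^3


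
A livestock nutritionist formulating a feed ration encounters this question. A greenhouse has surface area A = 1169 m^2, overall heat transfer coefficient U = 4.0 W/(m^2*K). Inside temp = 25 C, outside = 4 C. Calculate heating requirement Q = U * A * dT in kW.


dT = 25 - (4) = 21 K
Q = U * A * dT
  = 4.0 * 1169 * 21
  = 98196 W = 98.20 kW


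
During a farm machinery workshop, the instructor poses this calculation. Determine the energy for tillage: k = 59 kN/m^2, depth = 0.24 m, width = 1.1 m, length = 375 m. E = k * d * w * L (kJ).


E = k * d * w * L
  = 59 * 0.24 * 1.1 * 375
  = 5841 kJ


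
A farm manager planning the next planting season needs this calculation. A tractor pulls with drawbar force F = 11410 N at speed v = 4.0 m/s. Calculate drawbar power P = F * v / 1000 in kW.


P = F * v / 1000
  = 11410 * 4.0 / 1000
  = 45640 / 1000
  = 45.64 kW


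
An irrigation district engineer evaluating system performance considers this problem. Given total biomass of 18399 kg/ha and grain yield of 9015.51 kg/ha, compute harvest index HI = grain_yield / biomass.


HI = grain_yield / biomass
   = 9015.51 / 18399
   = 0.49


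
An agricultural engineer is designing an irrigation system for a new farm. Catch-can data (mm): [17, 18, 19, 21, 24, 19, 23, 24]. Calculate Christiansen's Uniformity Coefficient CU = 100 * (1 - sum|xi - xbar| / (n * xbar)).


xbar = 165 / 8 = 20.625
sum|xi - xbar| = 19
CU = 100 * (1 - 19 / (8 * 20.625))
   = 100 * (1 - 0.1152)
   = 88.48%


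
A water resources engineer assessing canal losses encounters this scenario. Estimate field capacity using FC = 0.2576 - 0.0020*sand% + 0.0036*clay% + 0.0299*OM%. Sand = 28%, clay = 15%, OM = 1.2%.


FC = 0.2576 - 0.0020*28 + 0.0036*15 + 0.0299*1.2
   = 0.2576 - 0.0560 + 0.0540 + 0.0359
   = 0.2915


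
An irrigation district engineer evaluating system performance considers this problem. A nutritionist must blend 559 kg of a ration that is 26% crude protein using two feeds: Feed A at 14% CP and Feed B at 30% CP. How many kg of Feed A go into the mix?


parts_A = CP_b - target = 30 - 26 = 4
parts_B = target - CP_a = 26 - 14 = 12
total_parts = 4 + 12 = 16
Feed A = 559 * 4 / 16 = 139.75 kg
Feed B = 559 * 12 / 16 = 419.25 kg

139.75 kg


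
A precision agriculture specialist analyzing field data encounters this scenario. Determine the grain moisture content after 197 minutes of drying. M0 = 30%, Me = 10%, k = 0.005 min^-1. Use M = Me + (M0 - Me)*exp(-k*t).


M = Me + (M0 - Me) * e^(-k*t)
  = 10 + (30 - 10) * e^(-0.005*197)
  = 10 + 20 * e^(-0.985)
  = 10 + 20 * 0.37344
  = 10 + 7.4688
  = 17.47%


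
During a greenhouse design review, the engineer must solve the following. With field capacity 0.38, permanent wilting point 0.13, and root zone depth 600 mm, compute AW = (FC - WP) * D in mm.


AW = (FC - WP) * D
   = (0.38 - 0.13) * 600
   = 0.25 * 600
   = 150 mm


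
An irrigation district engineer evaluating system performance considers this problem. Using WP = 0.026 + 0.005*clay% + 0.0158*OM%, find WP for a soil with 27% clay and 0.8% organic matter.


WP = 0.026 + 0.005*27 + 0.0158*0.8
   = 0.026 + 0.1350 + 0.0126
   = 0.1736


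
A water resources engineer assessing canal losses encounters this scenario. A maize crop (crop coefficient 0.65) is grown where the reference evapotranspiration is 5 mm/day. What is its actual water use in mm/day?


ETc = Kc * ET0
    = 0.65 * 5
    = 3.25 mm/day


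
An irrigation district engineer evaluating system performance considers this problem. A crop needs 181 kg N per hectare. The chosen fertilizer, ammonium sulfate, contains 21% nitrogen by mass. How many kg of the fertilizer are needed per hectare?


Rate = N_required / (N_content / 100)
     = 181 / (21 / 100)
     = 181 / 0.21
     = 861.90 kg/ha


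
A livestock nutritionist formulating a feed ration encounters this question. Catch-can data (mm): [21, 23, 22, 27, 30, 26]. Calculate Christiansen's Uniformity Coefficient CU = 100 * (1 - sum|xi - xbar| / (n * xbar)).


xbar = 149 / 6 = 24.833
sum|xi - xbar| = 17
CU = 100 * (1 - 17 / (6 * 24.833))
   = 100 * (1 - 0.1141)
   = 88.59%


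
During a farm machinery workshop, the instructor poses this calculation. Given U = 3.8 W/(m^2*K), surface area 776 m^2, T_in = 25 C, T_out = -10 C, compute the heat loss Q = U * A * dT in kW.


dT = 25 - (-10) = 35 K
Q = U * A * dT
  = 3.8 * 776 * 35
  = 103208 W = 103.21 kW


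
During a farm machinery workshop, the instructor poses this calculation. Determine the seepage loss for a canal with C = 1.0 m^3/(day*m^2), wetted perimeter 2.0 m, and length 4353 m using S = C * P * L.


S = C * P * L
  = 1.0 * 2.0 * 4353
  = 8706 m^3/day


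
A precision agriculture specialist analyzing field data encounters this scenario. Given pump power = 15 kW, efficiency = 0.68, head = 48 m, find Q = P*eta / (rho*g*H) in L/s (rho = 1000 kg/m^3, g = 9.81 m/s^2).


Q = (P * 1000 * eta) / (rho * g * H)
  = (15 * 1000 * 0.68) / (1000 * 9.81 * 48)
  = 10200 / 470880
  = 0.02166 m^3/s = 21.66 L/s


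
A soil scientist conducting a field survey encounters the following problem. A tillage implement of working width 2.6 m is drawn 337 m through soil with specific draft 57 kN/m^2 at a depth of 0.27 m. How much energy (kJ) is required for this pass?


E = k * d * w * L
  = 57 * 0.27 * 2.6 * 337
  = 13484.72 kJ


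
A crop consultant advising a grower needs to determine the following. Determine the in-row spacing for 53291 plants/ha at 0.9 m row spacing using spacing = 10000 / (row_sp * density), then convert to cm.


spacing = 10000 / (row_sp * density)
        = 10000 / (0.9 * 53291)
        = 10000 / 47961.90
        = 0.20850 m = 20.85 cm


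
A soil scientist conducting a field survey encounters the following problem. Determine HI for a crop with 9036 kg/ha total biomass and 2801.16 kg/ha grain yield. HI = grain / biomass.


HI = grain_yield / biomass
   = 2801.16 / 9036
   = 0.31


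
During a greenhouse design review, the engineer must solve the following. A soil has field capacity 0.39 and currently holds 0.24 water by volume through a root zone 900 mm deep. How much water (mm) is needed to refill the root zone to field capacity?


SMD = (FC - theta) * D
    = (0.39 - 0.24) * 900
    = 0.150 * 900
    = 135 mm


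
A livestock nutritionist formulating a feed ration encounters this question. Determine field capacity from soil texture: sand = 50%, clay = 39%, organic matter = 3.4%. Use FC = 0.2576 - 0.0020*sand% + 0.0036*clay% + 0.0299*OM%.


FC = 0.2576 - 0.0020*50 + 0.0036*39 + 0.0299*3.4
   = 0.2576 - 0.1000 + 0.1404 + 0.1017
   = 0.3997


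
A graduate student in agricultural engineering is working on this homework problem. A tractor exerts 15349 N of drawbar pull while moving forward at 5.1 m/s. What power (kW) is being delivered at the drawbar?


P = F * v / 1000
  = 15349 * 5.1 / 1000
  = 78279.90 / 1000
  = 78.28 kW


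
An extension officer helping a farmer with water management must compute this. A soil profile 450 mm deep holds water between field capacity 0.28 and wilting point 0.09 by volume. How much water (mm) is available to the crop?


AW = (FC - WP) * D
   = (0.28 - 0.09) * 450
   = 0.19 * 450
   = 85.50 mm


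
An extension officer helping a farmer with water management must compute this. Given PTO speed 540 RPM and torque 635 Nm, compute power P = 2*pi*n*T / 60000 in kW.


P = 2*pi*n*T / 60000
  = 2*pi * 540 * 635 / 60000
  = 2154504.24 / 60000
  = 35.91 kW


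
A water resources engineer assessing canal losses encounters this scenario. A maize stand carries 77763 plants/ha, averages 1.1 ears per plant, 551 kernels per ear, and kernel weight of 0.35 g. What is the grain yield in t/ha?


Y = density * ears * kernels * kw
  = 77763 * 1.1 * 551 * 0.35 g/ha
  = 16496254.01 g/ha
  = 16496.25 kg/ha = 16.50 t/ha


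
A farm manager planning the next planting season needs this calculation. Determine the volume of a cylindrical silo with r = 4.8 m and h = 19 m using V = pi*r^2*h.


V = pi * r^2 * h
  = pi * 4.8^2 * 19
  = pi * 23.04 * 19
  = 1375.26 m^3


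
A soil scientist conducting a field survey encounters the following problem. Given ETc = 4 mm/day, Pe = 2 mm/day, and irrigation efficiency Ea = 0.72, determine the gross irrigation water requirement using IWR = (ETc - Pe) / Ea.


IWR = (ETc - Pe) / Ea
    = (4 - 2) / 0.72
    = 2 / 0.72
    = 2.78 mm/day


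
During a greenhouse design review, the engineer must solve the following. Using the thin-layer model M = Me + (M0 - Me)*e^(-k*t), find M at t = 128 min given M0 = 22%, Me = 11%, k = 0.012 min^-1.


M = Me + (M0 - Me) * e^(-k*t)
  = 11 + (22 - 11) * e^(-0.012*128)
  = 11 + 11 * e^(-1.536)
  = 11 + 11 * 0.21524
  = 11 + 2.3676
  = 13.37%


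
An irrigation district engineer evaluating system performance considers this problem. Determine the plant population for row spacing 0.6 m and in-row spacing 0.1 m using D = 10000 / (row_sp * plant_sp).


D = 10000 / (row_sp * plant_sp)
  = 10000 / (0.6 * 0.1)
  = 10000 / 0.0600
  = 166666.67 plants/ha


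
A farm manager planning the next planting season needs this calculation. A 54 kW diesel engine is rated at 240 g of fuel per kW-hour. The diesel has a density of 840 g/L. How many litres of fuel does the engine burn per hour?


FC = P * BSFC / rho_fuel
   = 54 * 240 / 840
   = 12960 / 840
   = 15.43 L/h


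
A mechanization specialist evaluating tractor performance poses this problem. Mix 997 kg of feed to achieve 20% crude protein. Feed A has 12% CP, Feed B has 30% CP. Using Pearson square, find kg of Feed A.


parts_A = CP_b - target = 30 - 20 = 10
parts_B = target - CP_a = 20 - 12 = 8
total_parts = 10 + 8 = 18
Feed A = 997 * 10 / 18 = 553.89 kg
Feed B = 997 * 8 / 18 = 443.11 kg

553.89 kg


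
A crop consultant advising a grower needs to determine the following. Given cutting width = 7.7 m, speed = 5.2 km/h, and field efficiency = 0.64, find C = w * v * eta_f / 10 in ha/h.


C = w * v * eta_f / 10
  = 7.7 * 5.2 * 0.64 / 10
  = 25.63 / 10
  = 2.56 ha/h


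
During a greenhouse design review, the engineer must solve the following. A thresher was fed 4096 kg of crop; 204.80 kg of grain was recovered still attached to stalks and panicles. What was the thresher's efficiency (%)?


eta = (total - unthreshed) / total * 100
    = (4096 - 204.80) / 4096 * 100
    = 3891.20 / 4096 * 100
    = 95%


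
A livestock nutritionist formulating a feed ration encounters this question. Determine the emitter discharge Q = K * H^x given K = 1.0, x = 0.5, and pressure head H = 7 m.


Q = K * H^x
  = 1.0 * 7^0.5
  = 1.0 * 2.6458
  = 2.65 L/h


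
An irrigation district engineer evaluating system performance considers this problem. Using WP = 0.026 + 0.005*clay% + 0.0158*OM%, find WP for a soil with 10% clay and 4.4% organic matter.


WP = 0.026 + 0.005*10 + 0.0158*4.4
   = 0.026 + 0.0500 + 0.0695
   = 0.1455


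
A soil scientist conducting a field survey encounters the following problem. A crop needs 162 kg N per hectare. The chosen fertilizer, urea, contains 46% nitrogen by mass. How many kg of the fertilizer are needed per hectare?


Rate = N_required / (N_content / 100)
     = 162 / (46 / 100)
     = 162 / 0.46
     = 352.17 kg/ha


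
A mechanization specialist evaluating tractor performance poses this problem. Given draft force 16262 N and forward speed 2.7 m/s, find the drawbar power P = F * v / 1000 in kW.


P = F * v / 1000
  = 16262 * 2.7 / 1000
  = 43907.40 / 1000
  = 43.91 kW


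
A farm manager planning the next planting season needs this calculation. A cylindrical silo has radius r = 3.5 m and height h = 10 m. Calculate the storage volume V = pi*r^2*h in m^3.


V = pi * r^2 * h
  = pi * 3.5^2 * 10
  = pi * 12.25 * 10
  = 384.85 m^3


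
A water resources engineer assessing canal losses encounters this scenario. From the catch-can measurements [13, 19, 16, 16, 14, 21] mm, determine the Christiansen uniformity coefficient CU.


xbar = 99 / 6 = 16.500
sum|xi - xbar| = 14
CU = 100 * (1 - 14 / (6 * 16.500))
   = 100 * (1 - 0.1414)
   = 85.86%


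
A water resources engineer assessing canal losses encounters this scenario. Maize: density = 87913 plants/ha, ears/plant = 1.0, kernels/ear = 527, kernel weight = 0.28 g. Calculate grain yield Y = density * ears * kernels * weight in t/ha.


Y = density * ears * kernels * kw
  = 87913 * 1.0 * 527 * 0.28 g/ha
  = 12972442.28 g/ha
  = 12972.44 kg/ha = 12.97 t/ha


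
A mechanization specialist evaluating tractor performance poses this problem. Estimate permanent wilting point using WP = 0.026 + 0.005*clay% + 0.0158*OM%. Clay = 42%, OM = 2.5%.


WP = 0.026 + 0.005*42 + 0.0158*2.5
   = 0.026 + 0.2100 + 0.0395
   = 0.2755


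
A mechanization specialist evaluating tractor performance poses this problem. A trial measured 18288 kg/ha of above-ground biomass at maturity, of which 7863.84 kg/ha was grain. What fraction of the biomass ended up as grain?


HI = grain_yield / biomass
   = 7863.84 / 18288
   = 0.43


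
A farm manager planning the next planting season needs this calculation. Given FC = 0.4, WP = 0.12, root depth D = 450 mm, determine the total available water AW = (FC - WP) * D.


AW = (FC - WP) * D
   = (0.4 - 0.12) * 450
   = 0.28 * 450
   = 126 mm


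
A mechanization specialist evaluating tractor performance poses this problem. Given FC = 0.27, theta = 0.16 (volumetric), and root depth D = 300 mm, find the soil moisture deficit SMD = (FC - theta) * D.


SMD = (FC - theta) * D
    = (0.27 - 0.16) * 300
    = 0.110 * 300
    = 33 mm


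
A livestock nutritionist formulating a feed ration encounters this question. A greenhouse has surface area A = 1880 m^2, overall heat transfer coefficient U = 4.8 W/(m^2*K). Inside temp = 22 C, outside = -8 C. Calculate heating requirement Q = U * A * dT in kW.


dT = 22 - (-8) = 30 K
Q = U * A * dT
  = 4.8 * 1880 * 30
  = 270720 W = 270.72 kW


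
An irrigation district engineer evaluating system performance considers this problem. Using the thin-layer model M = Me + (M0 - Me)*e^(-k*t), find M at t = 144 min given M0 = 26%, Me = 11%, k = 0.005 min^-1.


M = Me + (M0 - Me) * e^(-k*t)
  = 11 + (26 - 11) * e^(-0.005*144)
  = 11 + 15 * e^(-0.720)
  = 11 + 15 * 0.48675
  = 11 + 7.3013
  = 18.30%


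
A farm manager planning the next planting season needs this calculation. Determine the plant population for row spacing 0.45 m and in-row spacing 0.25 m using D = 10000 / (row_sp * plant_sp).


D = 10000 / (row_sp * plant_sp)
  = 10000 / (0.45 * 0.25)
  = 10000 / 0.1125
  = 88888.89 plants/ha


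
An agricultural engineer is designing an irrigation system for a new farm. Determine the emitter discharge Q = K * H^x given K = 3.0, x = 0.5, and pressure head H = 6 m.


Q = K * H^x
  = 3.0 * 6^0.5
  = 3.0 * 2.4495
  = 7.35 L/h


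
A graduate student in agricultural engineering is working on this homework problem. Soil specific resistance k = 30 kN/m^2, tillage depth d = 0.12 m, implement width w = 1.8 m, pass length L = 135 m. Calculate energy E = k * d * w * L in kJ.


E = k * d * w * L
  = 30 * 0.12 * 1.8 * 135
  = 874.80 kJ


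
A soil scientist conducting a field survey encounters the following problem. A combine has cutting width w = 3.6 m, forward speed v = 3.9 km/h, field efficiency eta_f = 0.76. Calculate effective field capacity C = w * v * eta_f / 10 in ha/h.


C = w * v * eta_f / 10
  = 3.6 * 3.9 * 0.76 / 10
  = 10.67 / 10
  = 1.07 ha/h


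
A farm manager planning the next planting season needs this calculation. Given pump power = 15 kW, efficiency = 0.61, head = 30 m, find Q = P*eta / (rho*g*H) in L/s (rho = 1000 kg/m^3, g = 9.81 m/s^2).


Q = (P * 1000 * eta) / (rho * g * H)
  = (15 * 1000 * 0.61) / (1000 * 9.81 * 30)
  = 9150 / 294300
  = 0.03109 m^3/s = 31.09 L/s


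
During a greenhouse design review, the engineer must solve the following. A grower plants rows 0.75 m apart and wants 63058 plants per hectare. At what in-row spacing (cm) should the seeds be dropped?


spacing = 10000 / (row_sp * density)
        = 10000 / (0.75 * 63058)
        = 10000 / 47293.50
        = 0.21145 m = 21.14 cm


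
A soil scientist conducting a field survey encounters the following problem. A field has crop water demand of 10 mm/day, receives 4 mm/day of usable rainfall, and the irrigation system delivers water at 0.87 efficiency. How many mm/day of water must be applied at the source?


IWR = (ETc - Pe) / Ea
    = (10 - 4) / 0.87
    = 6 / 0.87
    = 6.90 mm/day


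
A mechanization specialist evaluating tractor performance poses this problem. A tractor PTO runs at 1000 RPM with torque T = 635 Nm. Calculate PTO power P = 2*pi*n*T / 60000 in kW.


P = 2*pi*n*T / 60000
  = 2*pi * 1000 * 635 / 60000
  = 3989822.67 / 60000
  = 66.50 kW


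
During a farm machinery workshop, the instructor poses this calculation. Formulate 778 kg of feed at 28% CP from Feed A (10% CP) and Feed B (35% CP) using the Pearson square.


parts_A = CP_b - target = 35 - 28 = 7
parts_B = target - CP_a = 28 - 10 = 18
total_parts = 7 + 18 = 25
Feed A = 778 * 7 / 25 = 217.84 kg
Feed B = 778 * 18 / 25 = 560.16 kg

217.84 kg


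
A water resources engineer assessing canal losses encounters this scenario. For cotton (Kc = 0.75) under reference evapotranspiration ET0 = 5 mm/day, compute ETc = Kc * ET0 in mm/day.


ETc = Kc * ET0
    = 0.75 * 5
    = 3.75 mm/day


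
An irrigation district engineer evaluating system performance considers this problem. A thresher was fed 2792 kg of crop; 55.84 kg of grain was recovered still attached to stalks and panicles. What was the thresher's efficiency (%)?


eta = (total - unthreshed) / total * 100
    = (2792 - 55.84) / 2792 * 100
    = 2736.16 / 2792 * 100
    = 98%


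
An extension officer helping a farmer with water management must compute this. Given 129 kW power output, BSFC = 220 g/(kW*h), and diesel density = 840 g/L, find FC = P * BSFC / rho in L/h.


FC = P * BSFC / rho_fuel
   = 129 * 220 / 840
   = 28380 / 840
   = 33.79 L/h


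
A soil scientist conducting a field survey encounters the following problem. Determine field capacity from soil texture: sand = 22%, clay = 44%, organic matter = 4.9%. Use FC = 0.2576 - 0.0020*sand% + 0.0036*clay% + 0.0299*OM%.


FC = 0.2576 - 0.0020*22 + 0.0036*44 + 0.0299*4.9
   = 0.2576 - 0.0440 + 0.1584 + 0.1465
   = 0.5185


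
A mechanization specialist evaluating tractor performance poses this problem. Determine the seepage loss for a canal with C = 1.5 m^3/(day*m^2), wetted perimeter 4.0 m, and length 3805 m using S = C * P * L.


S = C * P * L
  = 1.5 * 4.0 * 3805
  = 22830 m^3/day


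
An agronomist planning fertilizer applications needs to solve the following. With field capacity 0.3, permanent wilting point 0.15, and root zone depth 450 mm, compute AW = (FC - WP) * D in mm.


AW = (FC - WP) * D
   = (0.3 - 0.15) * 450
   = 0.15 * 450
   = 67.50 mm


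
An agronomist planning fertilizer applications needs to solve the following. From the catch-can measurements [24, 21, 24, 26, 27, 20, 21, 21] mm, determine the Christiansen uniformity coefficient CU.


xbar = 184 / 8 = 23
sum|xi - xbar| = 18
CU = 100 * (1 - 18 / (8 * 23))
   = 100 * (1 - 0.0978)
   = 90.22%


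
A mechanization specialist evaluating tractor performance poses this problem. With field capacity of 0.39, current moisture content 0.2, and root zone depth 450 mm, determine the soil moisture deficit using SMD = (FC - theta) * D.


SMD = (FC - theta) * D
    = (0.39 - 0.2) * 450
    = 0.190 * 450
    = 85.50 mm


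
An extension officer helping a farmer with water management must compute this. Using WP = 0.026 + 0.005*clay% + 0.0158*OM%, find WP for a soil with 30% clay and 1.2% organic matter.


WP = 0.026 + 0.005*30 + 0.0158*1.2
   = 0.026 + 0.1500 + 0.0190
   = 0.1950


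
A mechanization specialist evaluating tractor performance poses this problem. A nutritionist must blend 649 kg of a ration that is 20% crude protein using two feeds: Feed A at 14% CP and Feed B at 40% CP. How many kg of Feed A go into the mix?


parts_A = CP_b - target = 40 - 20 = 20
parts_B = target - CP_a = 20 - 14 = 6
total_parts = 20 + 6 = 26
Feed A = 649 * 20 / 26 = 499.23 kg
Feed B = 649 * 6 / 26 = 149.77 kg

499.23 kg


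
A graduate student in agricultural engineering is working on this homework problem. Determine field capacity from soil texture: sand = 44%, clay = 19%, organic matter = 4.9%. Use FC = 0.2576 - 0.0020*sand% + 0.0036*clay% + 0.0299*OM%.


FC = 0.2576 - 0.0020*44 + 0.0036*19 + 0.0299*4.9
   = 0.2576 - 0.0880 + 0.0684 + 0.1465
   = 0.3845


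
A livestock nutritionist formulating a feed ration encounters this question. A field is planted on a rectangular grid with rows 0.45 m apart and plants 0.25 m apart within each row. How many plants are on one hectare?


D = 10000 / (row_sp * plant_sp)
  = 10000 / (0.45 * 0.25)
  = 10000 / 0.1125
  = 88888.89 plants/ha


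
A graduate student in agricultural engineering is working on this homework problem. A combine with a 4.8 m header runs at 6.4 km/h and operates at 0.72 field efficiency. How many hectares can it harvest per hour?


C = w * v * eta_f / 10
  = 4.8 * 6.4 * 0.72 / 10
  = 22.12 / 10
  = 2.21 ha/h


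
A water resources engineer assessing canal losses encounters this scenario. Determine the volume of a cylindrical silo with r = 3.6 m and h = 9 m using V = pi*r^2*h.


V = pi * r^2 * h
  = pi * 3.6^2 * 9
  = pi * 12.96 * 9
  = 366.44 m^3


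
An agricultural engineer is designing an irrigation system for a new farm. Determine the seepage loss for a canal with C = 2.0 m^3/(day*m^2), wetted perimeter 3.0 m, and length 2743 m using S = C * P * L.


S = C * P * L
  = 2.0 * 3.0 * 2743
  = 16458 m^3/day


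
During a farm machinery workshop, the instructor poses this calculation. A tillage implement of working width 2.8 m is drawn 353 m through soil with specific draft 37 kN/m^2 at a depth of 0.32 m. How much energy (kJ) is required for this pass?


E = k * d * w * L
  = 37 * 0.32 * 2.8 * 353
  = 11702.66 kJ


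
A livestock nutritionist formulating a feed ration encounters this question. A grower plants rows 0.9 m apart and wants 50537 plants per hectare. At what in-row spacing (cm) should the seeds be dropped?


spacing = 10000 / (row_sp * density)
        = 10000 / (0.9 * 50537)
        = 10000 / 45483.30
        = 0.21986 m = 21.99 cm


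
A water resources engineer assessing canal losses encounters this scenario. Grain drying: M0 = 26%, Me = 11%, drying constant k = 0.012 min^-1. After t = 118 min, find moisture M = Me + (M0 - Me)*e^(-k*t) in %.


M = Me + (M0 - Me) * e^(-k*t)
  = 11 + (26 - 11) * e^(-0.012*118)
  = 11 + 15 * e^(-1.416)
  = 11 + 15 * 0.24268
  = 11 + 3.6402
  = 14.64%


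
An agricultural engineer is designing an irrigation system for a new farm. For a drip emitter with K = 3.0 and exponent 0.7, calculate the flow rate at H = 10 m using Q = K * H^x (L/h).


Q = K * H^x
  = 3.0 * 10^0.7
  = 3.0 * 5.0119
  = 15.04 L/h


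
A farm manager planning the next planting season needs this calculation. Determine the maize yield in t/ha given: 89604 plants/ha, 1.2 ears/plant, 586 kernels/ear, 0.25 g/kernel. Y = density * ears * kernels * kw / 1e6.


Y = density * ears * kernels * kw
  = 89604 * 1.2 * 586 * 0.25 g/ha
  = 15752383.20 g/ha
  = 15752.38 kg/ha = 15.75 t/ha


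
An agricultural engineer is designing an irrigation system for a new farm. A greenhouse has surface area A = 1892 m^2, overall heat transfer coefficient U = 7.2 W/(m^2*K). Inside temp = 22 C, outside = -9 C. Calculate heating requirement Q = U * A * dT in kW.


dT = 22 - (-9) = 31 K
Q = U * A * dT
  = 7.2 * 1892 * 31
  = 422294.40 W = 422.29 kW


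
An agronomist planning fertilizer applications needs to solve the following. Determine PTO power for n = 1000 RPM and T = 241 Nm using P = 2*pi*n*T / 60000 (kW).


P = 2*pi*n*T / 60000
  = 2*pi * 1000 * 241 / 60000
  = 1514247.66 / 60000
  = 25.24 kW


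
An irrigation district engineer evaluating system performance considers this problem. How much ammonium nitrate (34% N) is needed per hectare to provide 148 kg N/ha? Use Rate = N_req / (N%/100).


Rate = N_required / (N_content / 100)
     = 148 / (34 / 100)
     = 148 / 0.34
     = 435.29 kg/ha


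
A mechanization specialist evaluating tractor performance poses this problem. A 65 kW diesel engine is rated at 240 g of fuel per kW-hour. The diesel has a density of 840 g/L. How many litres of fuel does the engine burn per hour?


FC = P * BSFC / rho_fuel
   = 65 * 240 / 840
   = 15600 / 840
   = 18.57 L/h


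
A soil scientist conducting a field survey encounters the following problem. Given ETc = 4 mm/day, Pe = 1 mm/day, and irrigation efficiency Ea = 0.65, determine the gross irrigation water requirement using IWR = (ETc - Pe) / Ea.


IWR = (ETc - Pe) / Ea
    = (4 - 1) / 0.65
    = 3 / 0.65
    = 4.62 mm/day


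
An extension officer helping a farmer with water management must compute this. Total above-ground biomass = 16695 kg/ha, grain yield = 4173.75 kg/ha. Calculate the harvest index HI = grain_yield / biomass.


HI = grain_yield / biomass
   = 4173.75 / 16695
   = 0.25


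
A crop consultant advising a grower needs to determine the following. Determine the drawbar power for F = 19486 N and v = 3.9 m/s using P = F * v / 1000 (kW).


P = F * v / 1000
  = 19486 * 3.9 / 1000
  = 75995.40 / 1000
  = 76.00 kW


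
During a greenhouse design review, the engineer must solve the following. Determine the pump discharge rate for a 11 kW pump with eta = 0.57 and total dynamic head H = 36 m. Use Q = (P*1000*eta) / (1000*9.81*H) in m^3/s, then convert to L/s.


Q = (P * 1000 * eta) / (rho * g * H)
  = (11 * 1000 * 0.57) / (1000 * 9.81 * 36)
  = 6270 / 353160
  = 0.01775 m^3/s = 17.75 L/s


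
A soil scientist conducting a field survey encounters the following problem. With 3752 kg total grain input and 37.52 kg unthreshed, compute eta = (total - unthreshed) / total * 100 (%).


eta = (total - unthreshed) / total * 100
    = (3752 - 37.52) / 3752 * 100
    = 3714.48 / 3752 * 100
    = 99%


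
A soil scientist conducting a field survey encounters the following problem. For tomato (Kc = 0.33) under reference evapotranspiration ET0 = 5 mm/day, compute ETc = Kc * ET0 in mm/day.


ETc = Kc * ET0
    = 0.33 * 5
    = 1.65 mm/day


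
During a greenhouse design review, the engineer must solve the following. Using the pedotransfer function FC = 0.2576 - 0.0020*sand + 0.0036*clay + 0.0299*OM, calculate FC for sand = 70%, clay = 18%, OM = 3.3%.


FC = 0.2576 - 0.0020*70 + 0.0036*18 + 0.0299*3.3
   = 0.2576 - 0.1400 + 0.0648 + 0.0987
   = 0.2811


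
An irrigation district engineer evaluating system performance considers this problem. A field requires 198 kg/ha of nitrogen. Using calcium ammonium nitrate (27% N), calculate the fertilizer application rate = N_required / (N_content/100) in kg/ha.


Rate = N_required / (N_content / 100)
     = 198 / (27 / 100)
     = 198 / 0.27
     = 733.33 kg/ha


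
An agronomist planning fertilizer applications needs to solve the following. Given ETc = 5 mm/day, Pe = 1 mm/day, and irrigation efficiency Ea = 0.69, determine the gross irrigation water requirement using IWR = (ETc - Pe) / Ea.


IWR = (ETc - Pe) / Ea
    = (5 - 1) / 0.69
    = 4 / 0.69
    = 5.80 mm/day


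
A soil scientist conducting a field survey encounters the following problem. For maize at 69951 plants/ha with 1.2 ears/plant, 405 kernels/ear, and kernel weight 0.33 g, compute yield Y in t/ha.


Y = density * ears * kernels * kw
  = 69951 * 1.2 * 405 * 0.33 g/ha
  = 11218741.38 g/ha
  = 11218.74 kg/ha = 11.22 t/ha


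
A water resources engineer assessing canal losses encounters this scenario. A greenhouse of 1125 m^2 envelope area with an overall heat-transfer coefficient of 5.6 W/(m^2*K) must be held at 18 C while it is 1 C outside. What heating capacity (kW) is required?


dT = 18 - (1) = 17 K
Q = U * A * dT
  = 5.6 * 1125 * 17
  = 107100 W = 107.10 kW


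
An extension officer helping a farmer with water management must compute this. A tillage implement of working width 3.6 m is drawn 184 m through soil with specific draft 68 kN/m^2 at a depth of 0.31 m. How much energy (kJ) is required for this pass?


E = k * d * w * L
  = 68 * 0.31 * 3.6 * 184
  = 13963.39 kJ


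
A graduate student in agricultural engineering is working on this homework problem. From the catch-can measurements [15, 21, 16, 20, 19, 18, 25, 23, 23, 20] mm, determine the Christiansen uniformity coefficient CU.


xbar = 200 / 10 = 20
sum|xi - xbar| = 24
CU = 100 * (1 - 24 / (10 * 20))
   = 100 * (1 - 0.1200)
   = 88%


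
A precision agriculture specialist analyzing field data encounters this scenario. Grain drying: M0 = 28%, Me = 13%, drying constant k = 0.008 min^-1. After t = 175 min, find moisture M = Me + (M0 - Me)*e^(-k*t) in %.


M = Me + (M0 - Me) * e^(-k*t)
  = 13 + (28 - 13) * e^(-0.008*175)
  = 13 + 15 * e^(-1.400)
  = 13 + 15 * 0.24660
  = 13 + 3.6990
  = 16.70%


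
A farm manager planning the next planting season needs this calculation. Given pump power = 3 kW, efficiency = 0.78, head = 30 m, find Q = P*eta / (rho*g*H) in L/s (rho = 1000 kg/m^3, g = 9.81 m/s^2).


Q = (P * 1000 * eta) / (rho * g * H)
  = (3 * 1000 * 0.78) / (1000 * 9.81 * 30)
  = 2340 / 294300
  = 0.00795 m^3/s = 7.95 L/s


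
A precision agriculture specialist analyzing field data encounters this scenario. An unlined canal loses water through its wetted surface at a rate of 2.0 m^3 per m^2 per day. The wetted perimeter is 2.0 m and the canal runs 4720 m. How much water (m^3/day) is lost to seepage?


S = C * P * L
  = 2.0 * 2.0 * 4720
  = 18880 m^3/day


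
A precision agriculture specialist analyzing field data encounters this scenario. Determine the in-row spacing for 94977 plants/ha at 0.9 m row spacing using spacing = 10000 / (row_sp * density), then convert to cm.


spacing = 10000 / (row_sp * density)
        = 10000 / (0.9 * 94977)
        = 10000 / 85479.30
        = 0.11699 m = 11.70 cm


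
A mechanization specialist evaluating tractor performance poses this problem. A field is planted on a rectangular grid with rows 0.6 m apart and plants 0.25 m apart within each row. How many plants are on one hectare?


D = 10000 / (row_sp * plant_sp)
  = 10000 / (0.6 * 0.25)
  = 10000 / 0.1500
  = 66666.67 plants/ha


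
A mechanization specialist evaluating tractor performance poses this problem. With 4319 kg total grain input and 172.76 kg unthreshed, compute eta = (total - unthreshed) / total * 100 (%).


eta = (total - unthreshed) / total * 100
    = (4319 - 172.76) / 4319 * 100
    = 4146.24 / 4319 * 100
    = 96%


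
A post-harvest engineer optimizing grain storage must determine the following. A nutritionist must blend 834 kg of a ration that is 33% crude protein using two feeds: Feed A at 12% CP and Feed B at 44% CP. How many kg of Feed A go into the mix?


parts_A = CP_b - target = 44 - 33 = 11
parts_B = target - CP_a = 33 - 12 = 21
total_parts = 11 + 21 = 32
Feed A = 834 * 11 / 32 = 286.69 kg
Feed B = 834 * 21 / 32 = 547.31 kg

286.69 kg


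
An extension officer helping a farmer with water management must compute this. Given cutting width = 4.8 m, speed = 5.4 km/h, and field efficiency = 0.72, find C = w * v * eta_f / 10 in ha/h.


C = w * v * eta_f / 10
  = 4.8 * 5.4 * 0.72 / 10
  = 18.66 / 10
  = 1.87 ha/h


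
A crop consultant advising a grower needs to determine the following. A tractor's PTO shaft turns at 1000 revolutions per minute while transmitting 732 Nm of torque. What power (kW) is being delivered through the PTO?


P = 2*pi*n*T / 60000
  = 2*pi * 1000 * 732 / 60000
  = 4599291.64 / 60000
  = 76.65 kW


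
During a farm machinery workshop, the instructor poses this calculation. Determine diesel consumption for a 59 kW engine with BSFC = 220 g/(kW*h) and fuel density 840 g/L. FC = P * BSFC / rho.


FC = P * BSFC / rho_fuel
   = 59 * 220 / 840
   = 12980 / 840
   = 15.45 L/h


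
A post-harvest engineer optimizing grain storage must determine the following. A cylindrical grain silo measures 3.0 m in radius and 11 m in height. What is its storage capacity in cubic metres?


V = pi * r^2 * h
  = pi * 3.0^2 * 11
  = pi * 9 * 11
  = 311.02 m^3


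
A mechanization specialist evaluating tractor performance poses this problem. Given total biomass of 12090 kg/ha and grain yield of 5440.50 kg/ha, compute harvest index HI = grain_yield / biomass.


HI = grain_yield / biomass
   = 5440.50 / 12090
   = 0.45


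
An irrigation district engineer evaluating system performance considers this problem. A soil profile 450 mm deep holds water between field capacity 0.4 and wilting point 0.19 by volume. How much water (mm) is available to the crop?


AW = (FC - WP) * D
   = (0.4 - 0.19) * 450
   = 0.21 * 450
   = 94.50 mm


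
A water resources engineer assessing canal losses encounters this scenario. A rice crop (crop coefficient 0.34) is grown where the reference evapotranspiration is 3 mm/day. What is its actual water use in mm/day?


ETc = Kc * ET0
    = 0.34 * 3
    = 1.02 mm/day


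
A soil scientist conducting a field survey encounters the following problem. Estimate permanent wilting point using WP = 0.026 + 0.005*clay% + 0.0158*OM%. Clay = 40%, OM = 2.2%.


WP = 0.026 + 0.005*40 + 0.0158*2.2
   = 0.026 + 0.2000 + 0.0348
   = 0.2608


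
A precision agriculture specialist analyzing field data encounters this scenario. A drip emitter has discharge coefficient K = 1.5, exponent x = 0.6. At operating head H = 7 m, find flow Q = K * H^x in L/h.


Q = K * H^x
  = 1.5 * 7^0.6
  = 1.5 * 3.2141
  = 4.82 L/h


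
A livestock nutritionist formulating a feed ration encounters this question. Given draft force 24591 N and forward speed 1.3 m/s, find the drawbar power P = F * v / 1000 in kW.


P = F * v / 1000
  = 24591 * 1.3 / 1000
  = 31968.30 / 1000
  = 31.97 kW


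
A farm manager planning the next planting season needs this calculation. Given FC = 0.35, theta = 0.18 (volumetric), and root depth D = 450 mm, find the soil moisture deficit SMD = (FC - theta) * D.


SMD = (FC - theta) * D
    = (0.35 - 0.18) * 450
    = 0.170 * 450
    = 76.50 mm


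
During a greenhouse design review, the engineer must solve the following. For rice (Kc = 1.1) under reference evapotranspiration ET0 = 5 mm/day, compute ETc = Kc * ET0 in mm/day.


ETc = Kc * ET0
    = 1.1 * 5
    = 5.50 mm/day


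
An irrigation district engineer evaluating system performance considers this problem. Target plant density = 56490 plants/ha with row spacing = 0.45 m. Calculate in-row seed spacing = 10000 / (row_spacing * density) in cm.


spacing = 10000 / (row_sp * density)
        = 10000 / (0.45 * 56490)
        = 10000 / 25420.50
        = 0.39338 m = 39.34 cm


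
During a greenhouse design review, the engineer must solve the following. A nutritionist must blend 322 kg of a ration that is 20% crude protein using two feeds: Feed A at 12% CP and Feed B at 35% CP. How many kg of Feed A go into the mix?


parts_A = CP_b - target = 35 - 20 = 15
parts_B = target - CP_a = 20 - 12 = 8
total_parts = 15 + 8 = 23
Feed A = 322 * 15 / 23 = 210 kg
Feed B = 322 * 8 / 23 = 112 kg

210 kg


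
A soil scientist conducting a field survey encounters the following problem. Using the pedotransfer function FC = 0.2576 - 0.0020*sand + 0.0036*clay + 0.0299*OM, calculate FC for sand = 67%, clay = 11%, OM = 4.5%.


FC = 0.2576 - 0.0020*67 + 0.0036*11 + 0.0299*4.5
   = 0.2576 - 0.1340 + 0.0396 + 0.1346
   = 0.2978


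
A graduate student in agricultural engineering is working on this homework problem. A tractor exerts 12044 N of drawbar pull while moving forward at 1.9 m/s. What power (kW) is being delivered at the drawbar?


P = F * v / 1000
  = 12044 * 1.9 / 1000
  = 22883.60 / 1000
  = 22.88 kW


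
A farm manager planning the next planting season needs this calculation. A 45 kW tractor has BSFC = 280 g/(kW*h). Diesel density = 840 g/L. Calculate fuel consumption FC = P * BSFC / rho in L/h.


FC = P * BSFC / rho_fuel
   = 45 * 280 / 840
   = 12600 / 840
   = 15 L/h


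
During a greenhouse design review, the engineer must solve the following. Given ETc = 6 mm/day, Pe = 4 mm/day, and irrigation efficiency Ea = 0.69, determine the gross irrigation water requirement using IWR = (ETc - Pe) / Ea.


IWR = (ETc - Pe) / Ea
    = (6 - 4) / 0.69
    = 2 / 0.69
    = 2.90 mm/day


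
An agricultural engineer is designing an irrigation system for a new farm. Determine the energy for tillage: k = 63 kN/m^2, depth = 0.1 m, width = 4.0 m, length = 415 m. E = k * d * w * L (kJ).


E = k * d * w * L
  = 63 * 0.1 * 4.0 * 415
  = 10458 kJ


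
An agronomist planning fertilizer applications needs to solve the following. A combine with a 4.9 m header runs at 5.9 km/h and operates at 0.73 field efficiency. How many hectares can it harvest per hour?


C = w * v * eta_f / 10
  = 4.9 * 5.9 * 0.73 / 10
  = 21.10 / 10
  = 2.11 ha/h


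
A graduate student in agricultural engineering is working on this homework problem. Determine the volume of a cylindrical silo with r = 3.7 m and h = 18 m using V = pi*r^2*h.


V = pi * r^2 * h
  = pi * 3.7^2 * 18
  = pi * 13.69 * 18
  = 774.15 m^3


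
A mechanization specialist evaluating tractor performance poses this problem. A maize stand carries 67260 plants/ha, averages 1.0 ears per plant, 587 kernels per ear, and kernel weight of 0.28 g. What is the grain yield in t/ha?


Y = density * ears * kernels * kw
  = 67260 * 1.0 * 587 * 0.28 g/ha
  = 11054853.60 g/ha
  = 11054.85 kg/ha = 11.05 t/ha
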